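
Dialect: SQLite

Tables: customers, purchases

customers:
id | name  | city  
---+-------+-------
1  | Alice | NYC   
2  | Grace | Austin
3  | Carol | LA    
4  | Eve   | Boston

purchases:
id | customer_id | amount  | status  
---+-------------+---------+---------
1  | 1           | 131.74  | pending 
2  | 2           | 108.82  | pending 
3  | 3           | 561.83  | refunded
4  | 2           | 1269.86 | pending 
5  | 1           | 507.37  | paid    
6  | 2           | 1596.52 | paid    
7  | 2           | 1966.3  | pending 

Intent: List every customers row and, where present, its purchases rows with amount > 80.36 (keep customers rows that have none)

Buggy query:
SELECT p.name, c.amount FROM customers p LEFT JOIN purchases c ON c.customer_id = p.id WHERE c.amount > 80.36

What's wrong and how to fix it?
Bug: Filtering c.amount in WHERE discards the NULL rows produced by LEFT JOIN, turning it into an inner join

Fix: Put 'c.amount > 80.36' in the JOIN's ON clause instead of WHERE

Corrected query:
SELECT p.name, c.amount FROM customers p LEFT JOIN purchases c ON c.customer_id = p.id AND c.amount > 80.36

Result:
name  | amount 
------+--------
Alice | 131.74 
Alice | 507.37 
Grace | 108.82 
Grace | 1269.86
Grace | 1596.52
Grace | 1966.3 
Carol | 561.83 
Eve   | NULL   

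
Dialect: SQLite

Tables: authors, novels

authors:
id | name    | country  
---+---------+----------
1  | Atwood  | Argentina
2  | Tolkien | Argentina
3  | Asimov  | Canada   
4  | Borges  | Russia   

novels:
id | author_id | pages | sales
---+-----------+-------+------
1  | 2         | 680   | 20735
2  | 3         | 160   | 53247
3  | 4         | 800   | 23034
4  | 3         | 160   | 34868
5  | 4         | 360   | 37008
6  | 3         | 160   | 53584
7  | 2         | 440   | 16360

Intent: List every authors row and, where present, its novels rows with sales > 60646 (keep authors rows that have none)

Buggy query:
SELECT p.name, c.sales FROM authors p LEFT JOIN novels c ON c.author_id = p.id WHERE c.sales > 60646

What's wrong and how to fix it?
Bug: Filtering c.sales in WHERE discards the NULL rows produced by LEFT JOIN, turning it into an inner join

Fix: Move the right-table condition into the ON clause so unmatched parents are kept

Corrected query:
SELECT p.name, c.sales FROM authors p LEFT JOIN novels c ON c.author_id = p.id AND c.sales > 60646

Result:
name    | sales
--------+------
Atwood  | NULL 
Tolkien | NULL 
Asimov  | NULL 
Borges  | NULL 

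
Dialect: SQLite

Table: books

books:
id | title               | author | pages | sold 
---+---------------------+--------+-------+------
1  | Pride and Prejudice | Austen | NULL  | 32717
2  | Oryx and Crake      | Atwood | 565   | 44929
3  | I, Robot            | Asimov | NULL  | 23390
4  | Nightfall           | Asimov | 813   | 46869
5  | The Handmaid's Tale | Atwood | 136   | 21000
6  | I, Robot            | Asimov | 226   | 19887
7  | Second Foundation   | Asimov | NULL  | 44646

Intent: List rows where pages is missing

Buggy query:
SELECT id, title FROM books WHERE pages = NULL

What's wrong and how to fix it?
Bug: '= NULL' is always unknown in SQL three-valued logic, so no rows match

Fix: Use IS NULL to test for NULL

Corrected query:
SELECT id, title FROM books WHERE pages IS NULL

Result:
id | title              
---+--------------------
1  | Pride and Prejudice
3  | I, Robot           
7  | Second Foundation  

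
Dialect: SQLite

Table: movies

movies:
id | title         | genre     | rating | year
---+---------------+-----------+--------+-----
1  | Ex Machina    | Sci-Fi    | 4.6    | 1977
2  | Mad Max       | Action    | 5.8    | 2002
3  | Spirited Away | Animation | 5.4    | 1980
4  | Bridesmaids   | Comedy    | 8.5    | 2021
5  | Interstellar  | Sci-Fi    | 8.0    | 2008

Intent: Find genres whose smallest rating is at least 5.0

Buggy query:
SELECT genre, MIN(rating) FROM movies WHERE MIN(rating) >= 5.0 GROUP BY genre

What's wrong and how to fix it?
Bug: Aggregates like MIN are computed per group after WHERE runs

Fix: Replace WHERE with HAVING after the GROUP BY

Corrected query:
SELECT genre, MIN(rating) FROM movies GROUP BY genre HAVING MIN(rating) >= 5.0

Result:
genre     | MIN(rating)
----------+------------
Action    | 5.8        
Animation | 5.4        
Comedy    | 8.5        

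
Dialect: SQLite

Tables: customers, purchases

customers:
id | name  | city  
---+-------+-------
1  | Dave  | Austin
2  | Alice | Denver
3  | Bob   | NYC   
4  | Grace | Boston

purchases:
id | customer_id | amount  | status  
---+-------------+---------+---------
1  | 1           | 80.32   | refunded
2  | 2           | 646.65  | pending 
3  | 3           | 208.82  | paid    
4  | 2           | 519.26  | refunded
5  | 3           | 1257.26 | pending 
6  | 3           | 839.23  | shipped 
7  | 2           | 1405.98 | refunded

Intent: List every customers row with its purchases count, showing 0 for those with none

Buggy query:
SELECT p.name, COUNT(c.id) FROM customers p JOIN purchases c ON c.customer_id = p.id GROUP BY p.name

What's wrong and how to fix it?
Bug: An inner join excludes parents with zero children

Fix: Switch to LEFT JOIN to retain unmatched parent rows

Corrected query:
SELECT p.name, COUNT(c.id) FROM customers p LEFT JOIN purchases c ON c.customer_id = p.id GROUP BY p.name

Result:
name  | COUNT(c.id)
------+------------
Alice | 3          
Bob   | 3          
Dave  | 1          
Grace | 0          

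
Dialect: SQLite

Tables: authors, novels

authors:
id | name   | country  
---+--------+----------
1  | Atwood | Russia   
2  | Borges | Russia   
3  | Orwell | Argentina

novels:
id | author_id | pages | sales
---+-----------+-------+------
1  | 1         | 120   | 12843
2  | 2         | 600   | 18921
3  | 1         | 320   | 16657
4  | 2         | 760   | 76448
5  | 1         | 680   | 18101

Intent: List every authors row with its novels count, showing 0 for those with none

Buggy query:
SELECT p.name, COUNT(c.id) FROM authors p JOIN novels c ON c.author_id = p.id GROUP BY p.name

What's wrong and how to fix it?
Bug: INNER JOIN drops authors rows that have no matching novels rows

Fix: Use LEFT JOIN so parents without children still appear (COUNT(c.id) gives 0)

Corrected query:
SELECT p.name, COUNT(c.id) FROM authors p LEFT JOIN novels c ON c.author_id = p.id GROUP BY p.name

Result:
name   | COUNT(c.id)
-------+------------
Atwood | 3          
Borges | 2          
Orwell | 0          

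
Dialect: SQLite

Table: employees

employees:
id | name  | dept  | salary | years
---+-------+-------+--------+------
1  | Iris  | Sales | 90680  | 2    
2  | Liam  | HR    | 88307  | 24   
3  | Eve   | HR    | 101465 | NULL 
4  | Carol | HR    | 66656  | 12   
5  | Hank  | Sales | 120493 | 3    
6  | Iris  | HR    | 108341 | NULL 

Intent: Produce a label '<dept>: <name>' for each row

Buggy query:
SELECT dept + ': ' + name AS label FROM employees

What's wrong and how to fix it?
Bug: '+' is numeric addition; on text columns SQLite converts them to 0 instead of concatenating

Fix: Replace + with || to concatenate text

Corrected query:
SELECT dept || ': ' || name AS label FROM employees

Result:
label      
-----------
Sales: Iris
HR: Liam   
HR: Eve    
HR: Carol  
Sales: Hank
HR: Iris   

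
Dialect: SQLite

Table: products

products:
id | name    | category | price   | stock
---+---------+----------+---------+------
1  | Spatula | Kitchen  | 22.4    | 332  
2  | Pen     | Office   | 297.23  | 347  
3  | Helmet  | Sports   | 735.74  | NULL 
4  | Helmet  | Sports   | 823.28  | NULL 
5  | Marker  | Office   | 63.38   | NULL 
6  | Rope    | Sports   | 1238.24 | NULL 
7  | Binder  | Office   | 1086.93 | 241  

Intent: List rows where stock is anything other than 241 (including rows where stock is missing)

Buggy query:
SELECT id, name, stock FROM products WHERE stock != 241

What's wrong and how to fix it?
Bug: 'stock != 241' is unknown when stock is NULL, so NULL rows are silently excluded

Fix: Add an explicit OR stock IS NULL to include the missing-value rows

Corrected query:
SELECT id, name, stock FROM products WHERE stock != 241 OR stock IS NULL

Result:
id | name    | stock
---+---------+------
1  | Spatula | 332  
2  | Pen     | 347  
3  | Helmet  | NULL 
4  | Helmet  | NULL 
5  | Marker  | NULL 
6  | Rope    | NULL 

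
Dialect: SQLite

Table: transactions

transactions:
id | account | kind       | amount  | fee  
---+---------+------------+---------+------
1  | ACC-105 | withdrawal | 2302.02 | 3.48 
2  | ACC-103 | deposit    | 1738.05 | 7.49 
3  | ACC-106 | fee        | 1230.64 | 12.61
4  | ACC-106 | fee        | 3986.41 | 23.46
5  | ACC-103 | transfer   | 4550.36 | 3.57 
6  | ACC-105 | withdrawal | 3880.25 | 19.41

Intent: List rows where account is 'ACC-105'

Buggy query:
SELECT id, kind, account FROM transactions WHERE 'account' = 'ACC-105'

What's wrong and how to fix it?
Bug: Single quotes denote string literals in SQL; the column name is being compared as a constant string

Fix: Reference the column as account without single quotes

Corrected query:
SELECT id, kind, account FROM transactions WHERE account = 'ACC-105'

Result:
id | kind       | account
---+------------+--------
1  | withdrawal | ACC-105
6  | withdrawal | ACC-105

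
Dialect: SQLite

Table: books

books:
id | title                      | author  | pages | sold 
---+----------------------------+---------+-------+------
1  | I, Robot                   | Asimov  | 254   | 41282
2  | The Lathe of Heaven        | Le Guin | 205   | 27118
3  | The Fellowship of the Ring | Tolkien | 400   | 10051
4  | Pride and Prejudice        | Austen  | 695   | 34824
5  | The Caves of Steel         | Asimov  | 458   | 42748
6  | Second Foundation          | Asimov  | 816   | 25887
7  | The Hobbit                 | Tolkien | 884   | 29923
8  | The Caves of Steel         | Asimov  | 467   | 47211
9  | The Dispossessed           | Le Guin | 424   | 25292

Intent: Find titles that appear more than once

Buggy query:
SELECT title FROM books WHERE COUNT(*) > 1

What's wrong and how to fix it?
Bug: COUNT(*) is an aggregate and cannot be used in WHERE

Fix: Group first, then use HAVING for the count condition

Corrected query:
SELECT title FROM books GROUP BY title HAVING COUNT(*) > 1

Result:
title             
------------------
The Caves of Steel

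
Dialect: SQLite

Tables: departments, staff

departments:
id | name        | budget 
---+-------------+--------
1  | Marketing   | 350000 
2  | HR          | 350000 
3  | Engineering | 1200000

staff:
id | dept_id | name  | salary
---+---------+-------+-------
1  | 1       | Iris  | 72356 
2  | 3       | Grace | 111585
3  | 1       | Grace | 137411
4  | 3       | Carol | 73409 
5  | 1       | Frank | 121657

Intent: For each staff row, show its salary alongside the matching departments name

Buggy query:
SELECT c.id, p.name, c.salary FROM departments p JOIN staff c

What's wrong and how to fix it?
Bug: Missing join condition: each staff row is matched to all departments rows instead of just its own

Fix: Specify the join condition linking the foreign key to the parent id

Corrected query:
SELECT c.id, p.name, c.salary FROM departments p JOIN staff c ON c.dept_id = p.id

Result:
id | name        | salary
---+-------------+-------
1  | Marketing   | 72356 
2  | Engineering | 111585
3  | Marketing   | 137411
4  | Engineering | 73409 
5  | Marketing   | 121657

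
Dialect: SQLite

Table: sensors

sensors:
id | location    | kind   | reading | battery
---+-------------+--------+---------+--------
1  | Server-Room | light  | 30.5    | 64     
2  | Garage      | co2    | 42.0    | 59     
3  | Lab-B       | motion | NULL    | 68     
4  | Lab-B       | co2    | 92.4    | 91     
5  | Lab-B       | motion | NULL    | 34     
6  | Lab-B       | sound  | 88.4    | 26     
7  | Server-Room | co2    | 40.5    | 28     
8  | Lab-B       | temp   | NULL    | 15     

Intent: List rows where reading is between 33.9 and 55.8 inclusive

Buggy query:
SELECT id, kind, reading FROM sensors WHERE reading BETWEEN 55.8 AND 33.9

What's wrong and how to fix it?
Bug: BETWEEN expects the lower bound first; with 55.8 AND 33.9 the range is empty

Fix: Write BETWEEN 33.9 AND 55.8

Corrected query:
SELECT id, kind, reading FROM sensors WHERE reading BETWEEN 33.9 AND 55.8

Result:
id | kind | reading
---+------+--------
2  | co2  | 42     
7  | co2  | 40.5   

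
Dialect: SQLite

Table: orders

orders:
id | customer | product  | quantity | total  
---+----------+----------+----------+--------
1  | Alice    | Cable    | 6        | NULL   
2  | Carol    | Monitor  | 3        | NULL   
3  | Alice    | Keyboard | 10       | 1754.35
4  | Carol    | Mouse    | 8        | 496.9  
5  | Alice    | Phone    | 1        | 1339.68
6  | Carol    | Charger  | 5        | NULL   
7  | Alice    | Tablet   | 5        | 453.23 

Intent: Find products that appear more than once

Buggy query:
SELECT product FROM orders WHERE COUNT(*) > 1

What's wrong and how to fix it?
Bug: COUNT(*) is an aggregate and cannot be used in WHERE

Fix: Group first, then use HAVING for the count condition

Corrected query:
SELECT product FROM orders GROUP BY product HAVING COUNT(*) > 1

Result:
(no rows)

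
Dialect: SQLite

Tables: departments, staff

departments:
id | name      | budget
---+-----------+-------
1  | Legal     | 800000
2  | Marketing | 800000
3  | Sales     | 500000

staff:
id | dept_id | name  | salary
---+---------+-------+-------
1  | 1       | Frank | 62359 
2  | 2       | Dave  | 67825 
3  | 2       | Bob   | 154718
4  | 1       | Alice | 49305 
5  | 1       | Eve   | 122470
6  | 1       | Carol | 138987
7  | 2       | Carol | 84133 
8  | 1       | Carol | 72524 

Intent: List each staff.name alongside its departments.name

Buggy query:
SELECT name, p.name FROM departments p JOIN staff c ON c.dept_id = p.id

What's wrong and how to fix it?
Bug: Both tables have a 'name' column; the unqualified reference is ambiguous

Fix: Prefix ambiguous columns with the table alias

Corrected query:
SELECT c.name, p.name FROM departments p JOIN staff c ON c.dept_id = p.id

Result:
name  | name     
------+----------
Frank | Legal    
Dave  | Marketing
Bob   | Marketing
Alice | Legal    
Eve   | Legal    
Carol | Legal    
Carol | Marketing
Carol | Legal    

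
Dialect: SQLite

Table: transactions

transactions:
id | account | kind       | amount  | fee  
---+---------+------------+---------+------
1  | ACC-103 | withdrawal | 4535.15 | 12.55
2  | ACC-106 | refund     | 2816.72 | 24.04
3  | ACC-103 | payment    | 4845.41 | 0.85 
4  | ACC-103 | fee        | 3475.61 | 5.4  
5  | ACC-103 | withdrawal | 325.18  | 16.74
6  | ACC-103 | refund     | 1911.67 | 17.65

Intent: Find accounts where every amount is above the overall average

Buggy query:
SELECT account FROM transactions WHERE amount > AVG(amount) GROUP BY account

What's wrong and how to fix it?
Bug: WHERE evaluates per row before aggregation, so AVG() is unavailable

Fix: Compute the overall average in a scalar subquery and compare each group's MIN against it in HAVING

Corrected query:
SELECT account FROM transactions GROUP BY account HAVING MIN(amount) > (SELECT AVG(amount) FROM transactions)

Result:
(no rows)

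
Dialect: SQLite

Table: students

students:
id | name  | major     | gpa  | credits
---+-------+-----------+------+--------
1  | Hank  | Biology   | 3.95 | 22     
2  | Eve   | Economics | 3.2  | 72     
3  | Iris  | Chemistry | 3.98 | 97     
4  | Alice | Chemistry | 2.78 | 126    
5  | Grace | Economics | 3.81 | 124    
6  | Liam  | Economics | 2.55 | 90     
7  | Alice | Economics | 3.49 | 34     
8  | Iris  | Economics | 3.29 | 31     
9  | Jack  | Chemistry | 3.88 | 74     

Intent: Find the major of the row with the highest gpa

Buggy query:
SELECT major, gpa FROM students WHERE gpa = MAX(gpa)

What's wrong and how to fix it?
Bug: MAX(gpa) is an aggregate and cannot be used directly in WHERE

Fix: Use a subquery: WHERE gpa = (SELECT MAX(gpa) FROM students)

Corrected query:
SELECT major, gpa FROM students WHERE gpa = (SELECT MAX(gpa) FROM students)

Result:
major     | gpa 
----------+-----
Chemistry | 3.98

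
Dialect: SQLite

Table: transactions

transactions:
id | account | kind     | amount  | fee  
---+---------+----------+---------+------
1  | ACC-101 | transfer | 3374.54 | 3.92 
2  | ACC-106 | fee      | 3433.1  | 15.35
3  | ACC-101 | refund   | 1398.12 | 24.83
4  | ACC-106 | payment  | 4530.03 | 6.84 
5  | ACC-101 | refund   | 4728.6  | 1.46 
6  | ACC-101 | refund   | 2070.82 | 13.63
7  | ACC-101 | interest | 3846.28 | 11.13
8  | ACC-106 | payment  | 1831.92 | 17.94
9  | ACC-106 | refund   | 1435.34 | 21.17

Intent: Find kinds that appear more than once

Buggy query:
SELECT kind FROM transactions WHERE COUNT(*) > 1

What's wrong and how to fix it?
Bug: COUNT(*) is an aggregate and cannot be used in WHERE

Fix: GROUP BY kind, then filter groups with HAVING COUNT(*) > 1

Corrected query:
SELECT kind FROM transactions GROUP BY kind HAVING COUNT(*) > 1

Result:
kind   
-------
payment
refund 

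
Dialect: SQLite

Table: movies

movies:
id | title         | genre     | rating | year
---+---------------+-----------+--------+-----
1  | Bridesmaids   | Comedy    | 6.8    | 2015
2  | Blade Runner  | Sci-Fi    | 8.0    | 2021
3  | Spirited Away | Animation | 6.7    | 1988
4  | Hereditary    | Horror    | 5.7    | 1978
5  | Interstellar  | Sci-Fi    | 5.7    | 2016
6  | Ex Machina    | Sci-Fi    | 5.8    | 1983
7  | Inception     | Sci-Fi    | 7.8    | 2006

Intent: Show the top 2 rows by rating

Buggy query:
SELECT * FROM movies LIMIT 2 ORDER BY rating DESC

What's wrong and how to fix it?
Bug: ORDER BY cannot follow LIMIT; LIMIT is the final clause

Fix: Swap the clauses: ORDER BY first, then LIMIT

Corrected query:
SELECT * FROM movies ORDER BY rating DESC LIMIT 2

Result:
id | title        | genre  | rating | year
---+--------------+--------+--------+-----
2  | Blade Runner | Sci-Fi | 8      | 2021
7  | Inception    | Sci-Fi | 7.8    | 2006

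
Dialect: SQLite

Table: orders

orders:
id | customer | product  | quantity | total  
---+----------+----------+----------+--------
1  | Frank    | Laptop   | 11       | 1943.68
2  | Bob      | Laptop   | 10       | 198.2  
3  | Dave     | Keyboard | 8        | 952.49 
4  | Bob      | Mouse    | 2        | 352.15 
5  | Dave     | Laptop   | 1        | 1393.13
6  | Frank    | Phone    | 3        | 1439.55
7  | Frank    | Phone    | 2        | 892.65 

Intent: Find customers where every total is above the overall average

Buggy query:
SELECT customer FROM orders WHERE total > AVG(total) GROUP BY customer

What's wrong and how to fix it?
Bug: AVG() is an aggregate; it can't sit directly in WHERE

Fix: Use a subquery for AVG and a HAVING MIN(...) filter so the condition holds for every row in the group

Corrected query:
SELECT customer FROM orders GROUP BY customer HAVING MIN(total) > (SELECT AVG(total) FROM orders)

Result:
(no rows)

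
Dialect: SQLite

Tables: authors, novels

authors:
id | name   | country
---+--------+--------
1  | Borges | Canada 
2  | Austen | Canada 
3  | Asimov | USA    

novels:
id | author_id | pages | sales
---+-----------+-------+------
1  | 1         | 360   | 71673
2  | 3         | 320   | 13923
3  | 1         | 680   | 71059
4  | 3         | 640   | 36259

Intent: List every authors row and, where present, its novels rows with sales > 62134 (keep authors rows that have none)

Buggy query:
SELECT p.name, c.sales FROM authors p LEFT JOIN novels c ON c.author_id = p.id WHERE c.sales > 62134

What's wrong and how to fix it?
Bug: A WHERE condition on the right-hand table after LEFT JOIN drops unmatched parents

Fix: Put 'c.sales > 62134' in the JOIN's ON clause instead of WHERE

Corrected query:
SELECT p.name, c.sales FROM authors p LEFT JOIN novels c ON c.author_id = p.id AND c.sales > 62134

Result:
name   | sales
-------+------
Borges | 71059
Borges | 71673
Austen | NULL 
Asimov | NULL 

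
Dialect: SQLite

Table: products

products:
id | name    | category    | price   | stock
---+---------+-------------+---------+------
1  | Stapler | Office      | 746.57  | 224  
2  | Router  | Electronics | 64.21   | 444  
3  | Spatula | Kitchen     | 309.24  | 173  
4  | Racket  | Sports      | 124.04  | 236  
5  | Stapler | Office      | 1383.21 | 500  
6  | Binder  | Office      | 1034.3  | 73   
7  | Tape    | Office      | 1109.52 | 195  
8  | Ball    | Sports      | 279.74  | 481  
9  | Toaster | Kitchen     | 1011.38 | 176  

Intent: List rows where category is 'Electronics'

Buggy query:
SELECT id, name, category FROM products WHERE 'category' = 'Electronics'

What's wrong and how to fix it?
Bug: Single quotes denote string literals in SQL; the column name is being compared as a constant string

Fix: Reference the column as category without single quotes

Corrected query:
SELECT id, name, category FROM products WHERE category = 'Electronics'

Result:
id | name   | category   
---+--------+------------
2  | Router | Electronics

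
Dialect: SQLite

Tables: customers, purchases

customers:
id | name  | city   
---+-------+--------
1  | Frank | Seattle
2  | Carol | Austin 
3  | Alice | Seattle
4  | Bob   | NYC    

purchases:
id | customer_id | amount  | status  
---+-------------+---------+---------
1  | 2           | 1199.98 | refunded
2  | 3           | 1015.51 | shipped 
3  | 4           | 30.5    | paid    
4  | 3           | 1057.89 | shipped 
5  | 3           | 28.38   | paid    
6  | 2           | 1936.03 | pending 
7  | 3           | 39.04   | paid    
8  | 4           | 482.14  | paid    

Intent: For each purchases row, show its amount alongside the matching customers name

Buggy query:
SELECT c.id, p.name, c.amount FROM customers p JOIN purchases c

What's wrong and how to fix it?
Bug: JOIN with no ON clause produces a cartesian product; every purchases row pairs with every customers row

Fix: Add ON c.customer_id = p.id to the JOIN

Corrected query:
SELECT c.id, p.name, c.amount FROM customers p JOIN purchases c ON c.customer_id = p.id

Result:
id | name  | amount 
---+-------+--------
1  | Carol | 1199.98
2  | Alice | 1015.51
3  | Bob   | 30.5   
4  | Alice | 1057.89
5  | Alice | 28.38  
6  | Carol | 1936.03
7  | Alice | 39.04  
8  | Bob   | 482.14 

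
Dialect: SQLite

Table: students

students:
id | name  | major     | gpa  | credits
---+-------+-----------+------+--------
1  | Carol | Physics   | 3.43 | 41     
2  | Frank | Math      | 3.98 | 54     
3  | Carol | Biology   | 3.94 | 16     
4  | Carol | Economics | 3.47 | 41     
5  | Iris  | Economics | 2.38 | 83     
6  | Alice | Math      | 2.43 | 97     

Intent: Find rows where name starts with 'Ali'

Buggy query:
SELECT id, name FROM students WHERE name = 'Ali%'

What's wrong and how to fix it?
Bug: '=' compares the literal string including the % character; pattern matching needs LIKE

Fix: Replace '=' with LIKE so 'Ali%' is treated as a pattern

Corrected query:
SELECT id, name FROM students WHERE name LIKE 'Ali%'

Result:
id | name 
---+------
6  | Alice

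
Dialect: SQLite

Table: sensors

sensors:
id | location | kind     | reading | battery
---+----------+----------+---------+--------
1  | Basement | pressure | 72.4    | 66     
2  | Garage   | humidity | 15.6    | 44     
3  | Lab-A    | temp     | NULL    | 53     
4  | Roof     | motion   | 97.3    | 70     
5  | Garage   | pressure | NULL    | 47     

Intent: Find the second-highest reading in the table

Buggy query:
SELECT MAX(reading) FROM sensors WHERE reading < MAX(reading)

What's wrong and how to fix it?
Bug: The inner MAX is an aggregate inside WHERE, which is not allowed

Fix: Put the inner MAX in a scalar subquery

Corrected query:
SELECT MAX(reading) FROM sensors WHERE reading < (SELECT MAX(reading) FROM sensors)

Result:
MAX(reading)
------------
72.4        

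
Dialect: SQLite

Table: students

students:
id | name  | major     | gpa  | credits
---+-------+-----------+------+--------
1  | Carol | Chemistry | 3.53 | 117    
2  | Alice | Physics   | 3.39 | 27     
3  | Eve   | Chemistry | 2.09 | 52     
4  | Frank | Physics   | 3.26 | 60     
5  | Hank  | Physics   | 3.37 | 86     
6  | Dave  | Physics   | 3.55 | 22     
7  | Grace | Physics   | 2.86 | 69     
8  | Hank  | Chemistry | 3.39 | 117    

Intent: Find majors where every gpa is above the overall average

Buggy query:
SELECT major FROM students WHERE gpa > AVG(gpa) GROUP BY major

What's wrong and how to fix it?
Bug: AVG() is an aggregate; it can't sit directly in WHERE

Fix: Compute the overall average in a scalar subquery and compare each group's MIN against it in HAVING

Corrected query:
SELECT major FROM students GROUP BY major HAVING MIN(gpa) > (SELECT AVG(gpa) FROM students)

Result:
(no rows)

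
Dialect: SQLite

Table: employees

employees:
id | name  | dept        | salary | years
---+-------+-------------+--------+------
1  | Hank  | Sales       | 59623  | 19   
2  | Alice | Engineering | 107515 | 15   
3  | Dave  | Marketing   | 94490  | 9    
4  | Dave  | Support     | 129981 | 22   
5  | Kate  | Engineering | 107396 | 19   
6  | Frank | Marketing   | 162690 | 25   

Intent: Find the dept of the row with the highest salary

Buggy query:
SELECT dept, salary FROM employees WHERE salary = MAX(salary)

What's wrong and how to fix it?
Bug: MAX(salary) is an aggregate and cannot be used directly in WHERE

Fix: Use a subquery: WHERE salary = (SELECT MAX(salary) FROM employees)

Corrected query:
SELECT dept, salary FROM employees WHERE salary = (SELECT MAX(salary) FROM employees)

Result:
dept      | salary
----------+-------
Marketing | 162690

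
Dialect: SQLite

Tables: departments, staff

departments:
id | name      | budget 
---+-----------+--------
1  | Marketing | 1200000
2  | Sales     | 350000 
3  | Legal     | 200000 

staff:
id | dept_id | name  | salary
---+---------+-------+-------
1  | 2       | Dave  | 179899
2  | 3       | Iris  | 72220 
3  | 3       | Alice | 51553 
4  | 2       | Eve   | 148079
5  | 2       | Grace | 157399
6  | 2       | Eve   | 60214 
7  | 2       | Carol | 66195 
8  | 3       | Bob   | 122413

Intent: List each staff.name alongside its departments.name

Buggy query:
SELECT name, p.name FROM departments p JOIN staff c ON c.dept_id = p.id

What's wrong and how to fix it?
Bug: 'name' exists in both joined tables, so the database can't tell which one is meant

Fix: Qualify the column with its table alias (c.name)

Corrected query:
SELECT c.name, p.name FROM departments p JOIN staff c ON c.dept_id = p.id

Result:
name  | name 
------+------
Dave  | Sales
Iris  | Legal
Alice | Legal
Eve   | Sales
Grace | Sales
Eve   | Sales
Carol | Sales
Bob   | Legal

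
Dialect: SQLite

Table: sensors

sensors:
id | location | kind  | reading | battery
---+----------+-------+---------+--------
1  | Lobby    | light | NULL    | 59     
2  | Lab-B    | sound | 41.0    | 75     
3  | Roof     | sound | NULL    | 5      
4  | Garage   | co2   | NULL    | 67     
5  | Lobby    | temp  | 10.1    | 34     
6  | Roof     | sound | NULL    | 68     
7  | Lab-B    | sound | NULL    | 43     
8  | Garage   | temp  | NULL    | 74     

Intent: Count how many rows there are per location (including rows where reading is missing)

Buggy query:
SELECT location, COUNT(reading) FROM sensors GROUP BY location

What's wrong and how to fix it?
Bug: COUNT(reading) skips NULLs, so groups with missing reading are undercounted

Fix: Use COUNT(*) to count all rows regardless of NULL

Corrected query:
SELECT location, COUNT(*) FROM sensors GROUP BY location

Result:
location | COUNT(*)
---------+---------
Garage   | 2       
Lab-B    | 2       
Lobby    | 2       
Roof     | 2       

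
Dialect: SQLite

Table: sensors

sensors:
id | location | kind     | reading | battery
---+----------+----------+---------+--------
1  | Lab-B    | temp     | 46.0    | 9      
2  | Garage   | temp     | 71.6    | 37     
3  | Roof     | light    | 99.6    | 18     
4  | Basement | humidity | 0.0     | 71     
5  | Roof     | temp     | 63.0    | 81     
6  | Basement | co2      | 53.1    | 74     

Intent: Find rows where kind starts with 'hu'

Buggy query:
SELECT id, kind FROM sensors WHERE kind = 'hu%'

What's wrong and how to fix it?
Bug: Wildcards only work with LIKE; '=' treats '%' as a literal character

Fix: Use LIKE for wildcard pattern matching

Corrected query:
SELECT id, kind FROM sensors WHERE kind LIKE 'hu%'

Result:
id | kind    
---+---------
4  | humidity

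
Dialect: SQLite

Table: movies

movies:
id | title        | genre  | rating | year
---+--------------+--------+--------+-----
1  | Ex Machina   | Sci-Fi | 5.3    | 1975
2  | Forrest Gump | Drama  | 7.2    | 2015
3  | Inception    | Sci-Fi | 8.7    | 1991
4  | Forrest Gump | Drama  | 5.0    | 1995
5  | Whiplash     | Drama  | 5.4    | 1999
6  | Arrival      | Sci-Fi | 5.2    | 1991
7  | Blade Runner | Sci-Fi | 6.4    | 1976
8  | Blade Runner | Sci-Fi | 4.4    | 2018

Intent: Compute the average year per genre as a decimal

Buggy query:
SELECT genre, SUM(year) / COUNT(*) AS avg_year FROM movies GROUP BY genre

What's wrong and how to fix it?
Bug: Both operands are integers, so '/' performs integer division and truncates

Fix: Multiply by 1.0 (or CAST to REAL) to force floating-point division

Corrected query:
SELECT genre, SUM(year) * 1.0 / COUNT(*) AS avg_year FROM movies GROUP BY genre

Result:
genre  | avg_year
-------+---------
Drama  | 2003    
Sci-Fi | 1990.2  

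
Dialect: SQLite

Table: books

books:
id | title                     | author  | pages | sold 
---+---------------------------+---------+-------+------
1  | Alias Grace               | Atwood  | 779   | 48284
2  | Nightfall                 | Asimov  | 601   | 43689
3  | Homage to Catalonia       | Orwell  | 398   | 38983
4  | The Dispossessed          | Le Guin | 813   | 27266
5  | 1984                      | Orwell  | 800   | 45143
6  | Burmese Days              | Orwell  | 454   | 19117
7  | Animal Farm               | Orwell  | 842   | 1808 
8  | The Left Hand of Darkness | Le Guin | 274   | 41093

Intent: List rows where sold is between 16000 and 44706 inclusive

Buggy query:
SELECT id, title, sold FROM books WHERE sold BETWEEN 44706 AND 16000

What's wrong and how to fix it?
Bug: The bounds are reversed; BETWEEN a AND b requires a <= b to match anything

Fix: Swap the bounds so the smaller value comes first

Corrected query:
SELECT id, title, sold FROM books WHERE sold BETWEEN 16000 AND 44706

Result:
id | title                     | sold 
---+---------------------------+------
2  | Nightfall                 | 43689
3  | Homage to Catalonia       | 38983
4  | The Dispossessed          | 27266
6  | Burmese Days              | 19117
8  | The Left Hand of Darkness | 41093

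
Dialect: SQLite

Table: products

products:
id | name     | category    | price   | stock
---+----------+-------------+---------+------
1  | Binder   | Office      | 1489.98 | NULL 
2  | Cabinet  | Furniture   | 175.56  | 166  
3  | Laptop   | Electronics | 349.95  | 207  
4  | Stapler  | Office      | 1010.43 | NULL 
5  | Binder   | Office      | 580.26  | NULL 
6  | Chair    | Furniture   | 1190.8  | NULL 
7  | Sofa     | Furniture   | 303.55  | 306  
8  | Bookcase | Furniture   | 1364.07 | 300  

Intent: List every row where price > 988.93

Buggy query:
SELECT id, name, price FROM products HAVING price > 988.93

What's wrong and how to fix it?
Bug: This is a non-aggregate query (no GROUP BY, no aggregates), so in SQLite the HAVING clause is invalid here; a row-level condition belongs in WHERE

Fix: Replace HAVING with WHERE since the condition applies to individual rows

Corrected query:
SELECT id, name, price FROM products WHERE price > 988.93

Result:
id | name     | price  
---+----------+--------
1  | Binder   | 1489.98
4  | Stapler  | 1010.43
6  | Chair    | 1190.8 
8  | Bookcase | 1364.07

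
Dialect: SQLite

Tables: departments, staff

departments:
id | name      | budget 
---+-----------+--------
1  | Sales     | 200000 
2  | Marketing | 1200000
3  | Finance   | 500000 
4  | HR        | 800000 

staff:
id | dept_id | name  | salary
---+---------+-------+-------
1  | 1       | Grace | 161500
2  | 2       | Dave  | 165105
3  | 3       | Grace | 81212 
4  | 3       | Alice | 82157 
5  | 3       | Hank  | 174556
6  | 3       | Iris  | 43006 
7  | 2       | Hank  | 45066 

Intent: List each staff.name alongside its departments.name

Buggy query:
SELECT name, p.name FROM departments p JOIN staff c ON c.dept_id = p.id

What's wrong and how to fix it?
Bug: 'name' exists in both joined tables, so the database can't tell which one is meant

Fix: Qualify the column with its table alias (c.name)

Corrected query:
SELECT c.name, p.name FROM departments p JOIN staff c ON c.dept_id = p.id

Result:
name  | name     
------+----------
Grace | Sales    
Dave  | Marketing
Grace | Finance  
Alice | Finance  
Hank  | Finance  
Iris  | Finance  
Hank  | Marketing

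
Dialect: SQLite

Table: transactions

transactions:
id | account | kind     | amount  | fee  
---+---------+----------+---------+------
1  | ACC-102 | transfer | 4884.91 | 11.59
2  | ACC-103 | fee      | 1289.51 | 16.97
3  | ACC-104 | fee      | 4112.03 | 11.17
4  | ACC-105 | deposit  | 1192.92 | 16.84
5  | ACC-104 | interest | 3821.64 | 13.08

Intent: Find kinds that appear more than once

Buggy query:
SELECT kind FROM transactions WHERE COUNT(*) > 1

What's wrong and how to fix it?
Bug: COUNT(*) is an aggregate and cannot be used in WHERE

Fix: Group first, then use HAVING for the count condition

Corrected query:
SELECT kind FROM transactions GROUP BY kind HAVING COUNT(*) > 1

Result:
kind
----
fee 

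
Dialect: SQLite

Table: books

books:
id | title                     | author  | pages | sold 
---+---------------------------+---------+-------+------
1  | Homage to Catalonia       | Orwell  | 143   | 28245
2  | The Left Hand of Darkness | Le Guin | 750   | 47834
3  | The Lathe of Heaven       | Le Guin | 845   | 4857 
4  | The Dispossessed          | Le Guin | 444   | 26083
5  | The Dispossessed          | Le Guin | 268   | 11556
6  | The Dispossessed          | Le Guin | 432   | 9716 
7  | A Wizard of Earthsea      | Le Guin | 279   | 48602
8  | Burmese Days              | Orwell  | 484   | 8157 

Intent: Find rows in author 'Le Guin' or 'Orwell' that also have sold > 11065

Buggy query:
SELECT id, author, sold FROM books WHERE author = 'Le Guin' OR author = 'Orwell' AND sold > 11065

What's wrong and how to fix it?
Bug: AND binds tighter than OR, so this parses as author = 'Le Guin' OR (author = 'Orwell' AND sold > 11065)

Fix: Add parentheses around the OR so the AND applies to both alternatives

Corrected query:
SELECT id, author, sold FROM books WHERE (author = 'Le Guin' OR author = 'Orwell') AND sold > 11065

Result:
id | author  | sold 
---+---------+------
1  | Orwell  | 28245
2  | Le Guin | 47834
4  | Le Guin | 26083
5  | Le Guin | 11556
7  | Le Guin | 48602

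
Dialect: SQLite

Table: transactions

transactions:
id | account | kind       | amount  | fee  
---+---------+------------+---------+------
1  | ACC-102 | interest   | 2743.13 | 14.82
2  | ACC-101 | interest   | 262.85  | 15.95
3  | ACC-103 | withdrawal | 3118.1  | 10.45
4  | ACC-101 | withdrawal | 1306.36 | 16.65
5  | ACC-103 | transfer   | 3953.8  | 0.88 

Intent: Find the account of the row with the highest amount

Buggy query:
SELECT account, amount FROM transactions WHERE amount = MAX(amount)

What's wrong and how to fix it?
Bug: WHERE is evaluated per row; an aggregate over the whole table isn't defined there

Fix: Wrap MAX in a scalar subquery so WHERE compares against a single value

Corrected query:
SELECT account, amount FROM transactions WHERE amount = (SELECT MAX(amount) FROM transactions)

Result:
account | amount
--------+-------
ACC-103 | 3953.8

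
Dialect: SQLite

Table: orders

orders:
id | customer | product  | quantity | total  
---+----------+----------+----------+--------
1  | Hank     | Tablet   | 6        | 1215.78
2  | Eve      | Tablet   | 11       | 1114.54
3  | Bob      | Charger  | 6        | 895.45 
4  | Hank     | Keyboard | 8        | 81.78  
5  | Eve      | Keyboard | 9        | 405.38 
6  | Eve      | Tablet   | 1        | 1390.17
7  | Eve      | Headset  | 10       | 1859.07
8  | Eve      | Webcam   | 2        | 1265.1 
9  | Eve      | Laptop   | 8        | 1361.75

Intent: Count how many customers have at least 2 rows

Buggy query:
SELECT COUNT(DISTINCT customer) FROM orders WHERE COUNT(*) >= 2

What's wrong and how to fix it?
Bug: WHERE filters individual rows, not groups, so a group-level COUNT is invalid there

Fix: Use a subquery that GROUPs and filters with HAVING, then count its rows

Corrected query:
SELECT COUNT(*) FROM (SELECT customer FROM orders GROUP BY customer HAVING COUNT(*) >= 2)

Result:
COUNT(*)
--------
2       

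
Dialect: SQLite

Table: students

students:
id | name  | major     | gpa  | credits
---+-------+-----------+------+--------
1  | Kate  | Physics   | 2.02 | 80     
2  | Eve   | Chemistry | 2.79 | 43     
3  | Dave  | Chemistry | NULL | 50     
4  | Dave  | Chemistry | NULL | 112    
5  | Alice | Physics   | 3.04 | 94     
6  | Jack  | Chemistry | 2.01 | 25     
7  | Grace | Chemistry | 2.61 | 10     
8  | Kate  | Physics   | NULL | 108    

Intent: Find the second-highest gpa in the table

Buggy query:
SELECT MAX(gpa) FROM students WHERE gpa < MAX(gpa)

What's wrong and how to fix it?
Bug: MAX(gpa) on the right of the comparison is an aggregate-in-WHERE error

Fix: Put the inner MAX in a scalar subquery

Corrected query:
SELECT MAX(gpa) FROM students WHERE gpa < (SELECT MAX(gpa) FROM students)

Result:
MAX(gpa)
--------
2.79    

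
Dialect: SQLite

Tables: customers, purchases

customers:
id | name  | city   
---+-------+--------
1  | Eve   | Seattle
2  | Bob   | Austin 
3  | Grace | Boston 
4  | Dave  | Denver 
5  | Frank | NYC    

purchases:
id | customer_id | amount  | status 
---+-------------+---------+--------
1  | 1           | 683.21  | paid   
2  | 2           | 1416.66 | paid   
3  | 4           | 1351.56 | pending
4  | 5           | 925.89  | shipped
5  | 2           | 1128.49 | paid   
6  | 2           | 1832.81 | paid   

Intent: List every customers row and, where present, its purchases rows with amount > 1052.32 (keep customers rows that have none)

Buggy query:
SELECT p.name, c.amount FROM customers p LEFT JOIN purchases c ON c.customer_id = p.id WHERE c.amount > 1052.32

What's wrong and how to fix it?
Bug: Filtering c.amount in WHERE discards the NULL rows produced by LEFT JOIN, turning it into an inner join

Fix: Move the right-table condition into the ON clause so unmatched parents are kept

Corrected query:
SELECT p.name, c.amount FROM customers p LEFT JOIN purchases c ON c.customer_id = p.id AND c.amount > 1052.32

Result:
name  | amount 
------+--------
Eve   | NULL   
Bob   | 1128.49
Bob   | 1416.66
Bob   | 1832.81
Grace | NULL   
Dave  | 1351.56
Frank | NULL   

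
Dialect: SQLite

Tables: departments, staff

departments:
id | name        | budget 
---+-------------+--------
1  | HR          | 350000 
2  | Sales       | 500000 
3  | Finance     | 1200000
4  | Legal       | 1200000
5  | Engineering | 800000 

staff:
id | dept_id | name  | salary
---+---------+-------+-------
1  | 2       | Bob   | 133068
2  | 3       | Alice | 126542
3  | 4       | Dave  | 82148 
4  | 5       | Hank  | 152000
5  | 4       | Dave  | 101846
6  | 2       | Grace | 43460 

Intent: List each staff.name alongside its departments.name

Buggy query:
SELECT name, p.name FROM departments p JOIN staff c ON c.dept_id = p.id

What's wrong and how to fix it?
Bug: Both tables have a 'name' column; the unqualified reference is ambiguous

Fix: Prefix ambiguous columns with the table alias

Corrected query:
SELECT c.name, p.name FROM departments p JOIN staff c ON c.dept_id = p.id

Result:
name  | name       
------+------------
Bob   | Sales      
Alice | Finance    
Dave  | Legal      
Hank  | Engineering
Dave  | Legal      
Grace | Sales      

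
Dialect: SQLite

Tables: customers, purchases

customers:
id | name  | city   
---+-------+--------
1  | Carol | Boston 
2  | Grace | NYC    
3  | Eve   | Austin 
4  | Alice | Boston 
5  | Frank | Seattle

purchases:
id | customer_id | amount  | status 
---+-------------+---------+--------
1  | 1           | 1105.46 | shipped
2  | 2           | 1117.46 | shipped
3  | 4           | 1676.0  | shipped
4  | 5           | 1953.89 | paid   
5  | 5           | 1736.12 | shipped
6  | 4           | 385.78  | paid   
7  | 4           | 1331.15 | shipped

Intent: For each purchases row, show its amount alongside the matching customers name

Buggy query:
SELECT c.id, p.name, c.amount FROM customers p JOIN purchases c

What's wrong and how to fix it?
Bug: JOIN with no ON clause produces a cartesian product; every purchases row pairs with every customers row

Fix: Add ON c.customer_id = p.id to the JOIN

Corrected query:
SELECT c.id, p.name, c.amount FROM customers p JOIN purchases c ON c.customer_id = p.id

Result:
id | name  | amount 
---+-------+--------
1  | Carol | 1105.46
2  | Grace | 1117.46
3  | Alice | 1676   
4  | Frank | 1953.89
5  | Frank | 1736.12
6  | Alice | 385.78 
7  | Alice | 1331.15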